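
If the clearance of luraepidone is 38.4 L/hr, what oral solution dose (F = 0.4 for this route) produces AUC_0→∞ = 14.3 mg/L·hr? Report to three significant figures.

Dose = CL × AUC_0→∞ / F
     = 38.4 × 14.3 / 0.4 = 1372.8 mg

Dose = 1370 mg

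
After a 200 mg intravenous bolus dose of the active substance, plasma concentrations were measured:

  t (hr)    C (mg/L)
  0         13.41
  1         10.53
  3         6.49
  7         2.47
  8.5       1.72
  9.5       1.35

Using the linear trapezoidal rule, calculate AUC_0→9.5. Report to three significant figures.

Trapezoidal AUC_0→9.5:
  [0→1]: (13.41+10.53)/2 × 1 = 11.97
  [1→3]: (10.53+6.49)/2 × 2 = 17.02
  [3→7]: (6.49+2.47)/2 × 4 = 17.92
  [7→8.5]: (2.47+1.72)/2 × 1.5 = 3.1425
  [8.5→9.5]: (1.72+1.35)/2 × 1 = 1.535
  Sum = 51.5875 mg/L·hr

AUC = 51.6 mg/L·hr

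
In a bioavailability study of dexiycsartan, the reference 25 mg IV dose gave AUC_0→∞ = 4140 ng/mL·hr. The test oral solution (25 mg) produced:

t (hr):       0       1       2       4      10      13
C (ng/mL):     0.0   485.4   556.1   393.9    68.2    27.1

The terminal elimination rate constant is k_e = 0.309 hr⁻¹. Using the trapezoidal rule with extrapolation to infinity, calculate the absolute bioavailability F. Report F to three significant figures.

F = 0.804

Trapezoidal AUC_0→13 (oral solution):
  [0→1]: (0.0+485.4)/2 × 1 = 242.7
  [1→2]: (485.4+556.1)/2 × 1 = 520.75
  [2→4]: (556.1+393.9)/2 × 2 = 950.0
  [4→10]: (393.9+68.2)/2 × 6 = 1386.3
  [10→13]: (68.2+27.1)/2 × 3 = 142.95
  Sum = 3242.7 ng/mL·hr
Tail: C_last/k_e = 27.1/0.309 = 87.702
AUC_0→∞ (oral solution) = 3242.7 + 87.702 = 3330.402 ng/mL·hr
F = (AUC_ev/D_ev)/(AUC_iv/D_iv) = (3330.402/25)/(4140/25) = 133.21608/165.6 = 0.8044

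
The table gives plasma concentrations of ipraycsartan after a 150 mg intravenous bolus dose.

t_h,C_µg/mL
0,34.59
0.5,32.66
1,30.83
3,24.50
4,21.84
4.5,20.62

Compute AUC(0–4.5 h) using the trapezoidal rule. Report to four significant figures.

Trapezoidal AUC_0→4.5:
  [0→0.5]: (34.59+32.66)/2 × 0.5 = 16.8125
  [0.5→1]: (32.66+30.83)/2 × 0.5 = 15.8725
  [1→3]: (30.83+24.50)/2 × 2 = 55.33
  [3→4]: (24.50+21.84)/2 × 1 = 23.17
  [4→4.5]: (21.84+20.62)/2 × 0.5 = 10.615
  Sum = 121.8 µg/mL·h

AUC = 121.8 µg/mL·h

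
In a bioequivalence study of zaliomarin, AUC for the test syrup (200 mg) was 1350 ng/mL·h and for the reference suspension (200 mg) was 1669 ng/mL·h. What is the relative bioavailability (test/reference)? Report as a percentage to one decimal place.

F_rel = 80.9%

F_rel = (AUC_test/D_test) / (AUC_ref/D_ref)
      = (1350/200) / (1669/200)
      = 6.75 / 8.345 = 0.8089 = 80.89%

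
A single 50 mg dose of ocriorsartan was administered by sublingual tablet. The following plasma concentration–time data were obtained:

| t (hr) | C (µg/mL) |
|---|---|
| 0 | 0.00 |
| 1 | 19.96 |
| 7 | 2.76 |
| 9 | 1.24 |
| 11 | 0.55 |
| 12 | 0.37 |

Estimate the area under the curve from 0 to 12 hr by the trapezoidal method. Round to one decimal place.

AUC = 84.4 µg/mL·hr

Trapezoidal AUC_0→12:
  [0→1]: (0.00+19.96)/2 × 1 = 9.98
  [1→7]: (19.96+2.76)/2 × 6 = 68.16
  [7→9]: (2.76+1.24)/2 × 2 = 4.0
  [9→11]: (1.24+0.55)/2 × 2 = 1.79
  [11→12]: (0.55+0.37)/2 × 1 = 0.46
  Sum = 84.39 µg/mL·hr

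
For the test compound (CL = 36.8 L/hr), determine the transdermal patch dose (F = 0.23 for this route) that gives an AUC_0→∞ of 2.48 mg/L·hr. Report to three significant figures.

Dose = CL × AUC_0→∞ / F
     = 36.8 × 2.48 / 0.23 = 396.8 mg

Dose = 397 mg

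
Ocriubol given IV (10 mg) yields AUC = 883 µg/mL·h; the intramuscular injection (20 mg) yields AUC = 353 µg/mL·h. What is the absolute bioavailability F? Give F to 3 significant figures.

F = (AUC_ev / D_ev) / (AUC_iv / D_iv)
  = (353/20) / (883/10)
  = 17.65 / 88.3 = 0.1999

F = 0.200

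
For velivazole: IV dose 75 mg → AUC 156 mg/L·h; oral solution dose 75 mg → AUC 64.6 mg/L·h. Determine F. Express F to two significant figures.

F = (AUC_ev / D_ev) / (AUC_iv / D_iv)
  = (64.6/75) / (156/75)
  = 0.861333 / 2.08 = 0.4141

F = 0.41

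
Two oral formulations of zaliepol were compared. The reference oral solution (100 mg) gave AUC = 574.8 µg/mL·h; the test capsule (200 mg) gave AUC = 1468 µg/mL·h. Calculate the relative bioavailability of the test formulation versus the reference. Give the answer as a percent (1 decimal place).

F_rel = 127.7%

F_rel = (AUC_test/D_test) / (AUC_ref/D_ref)
      = (1468/200) / (574.8/100)
      = 7.34 / 5.748 = 1.2770 = 127.70%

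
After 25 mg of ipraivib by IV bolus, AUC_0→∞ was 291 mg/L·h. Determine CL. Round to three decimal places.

CL = 0.086 L/h

CL = Dose_iv / AUC_0→∞
   = 25 / 291 = 0.0859107 L/h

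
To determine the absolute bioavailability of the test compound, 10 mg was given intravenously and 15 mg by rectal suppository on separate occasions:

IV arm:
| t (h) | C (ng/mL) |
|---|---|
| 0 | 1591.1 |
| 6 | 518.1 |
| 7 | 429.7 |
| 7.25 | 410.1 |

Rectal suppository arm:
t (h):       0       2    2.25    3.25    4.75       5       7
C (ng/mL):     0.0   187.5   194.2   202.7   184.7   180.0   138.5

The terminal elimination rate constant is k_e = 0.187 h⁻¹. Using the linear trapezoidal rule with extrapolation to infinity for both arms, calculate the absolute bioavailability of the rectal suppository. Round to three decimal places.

F = 0.134

Trapezoidal AUC_0→7.25 (IV):
  [0→6]: (1591.1+518.1)/2 × 6 = 6327.6
  [6→7]: (518.1+429.7)/2 × 1 = 473.9
  [7→7.25]: (429.7+410.1)/2 × 0.25 = 104.975
  Sum = 6906.475 ng/mL·h
IV tail: 410.1/0.187 = 2193.048; AUC_iv,0→∞ = 6906.475 + 2193.048 = 9099.523 ng/mL·h
Trapezoidal AUC_0→7 (rectal suppository):
  [0→2]: (0.0+187.5)/2 × 2 = 187.5
  [2→2.25]: (187.5+194.2)/2 × 0.25 = 47.7125
  [2.25→3.25]: (194.2+202.7)/2 × 1 = 198.45
  [3.25→4.75]: (202.7+184.7)/2 × 1.5 = 290.55
  [4.75→5]: (184.7+180.0)/2 × 0.25 = 45.5875
  [5→7]: (180.0+138.5)/2 × 2 = 318.5
  Sum = 1088.3 ng/mL·h
rectal suppository tail: 138.5/0.187 = 740.642; AUC_ev,0→∞ = 1088.3 + 740.642 = 1828.942 ng/mL·h
F = (AUC_ev/D_ev)/(AUC_iv/D_iv) = (1828.942/15)/(9099.523/10) = 121.929/909.9523 = 0.1340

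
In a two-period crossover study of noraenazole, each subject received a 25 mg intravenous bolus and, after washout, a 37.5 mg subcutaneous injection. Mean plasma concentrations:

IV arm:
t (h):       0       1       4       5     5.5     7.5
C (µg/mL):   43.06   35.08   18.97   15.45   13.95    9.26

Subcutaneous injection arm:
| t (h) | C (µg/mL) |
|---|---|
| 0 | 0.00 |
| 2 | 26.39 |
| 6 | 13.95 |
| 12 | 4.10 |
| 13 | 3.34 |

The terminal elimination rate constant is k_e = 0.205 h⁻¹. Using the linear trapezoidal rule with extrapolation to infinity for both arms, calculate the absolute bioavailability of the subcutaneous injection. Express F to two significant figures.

F = 0.57

Trapezoidal AUC_0→7.5 (IV):
  [0→1]: (43.06+35.08)/2 × 1 = 39.07
  [1→4]: (35.08+18.97)/2 × 3 = 81.075
  [4→5]: (18.97+15.45)/2 × 1 = 17.21
  [5→5.5]: (15.45+13.95)/2 × 0.5 = 7.35
  [5.5→7.5]: (13.95+9.26)/2 × 2 = 23.21
  Sum = 167.915 µg/mL·h
IV tail: 9.26/0.205 = 45.171; AUC_iv,0→∞ = 167.915 + 45.171 = 213.086 µg/mL·h
Trapezoidal AUC_0→13 (subcutaneous injection):
  [0→2]: (0.00+26.39)/2 × 2 = 26.39
  [2→6]: (26.39+13.95)/2 × 4 = 80.68
  [6→12]: (13.95+4.10)/2 × 6 = 54.15
  [12→13]: (4.10+3.34)/2 × 1 = 3.72
  Sum = 164.94 µg/mL·h
subcutaneous injection tail: 3.34/0.205 = 16.293; AUC_ev,0→∞ = 164.94 + 16.293 = 181.233 µg/mL·h
F = (AUC_ev/D_ev)/(AUC_iv/D_iv) = (181.233/37.5)/(213.086/25) = 4.83288/8.52344 = 0.5670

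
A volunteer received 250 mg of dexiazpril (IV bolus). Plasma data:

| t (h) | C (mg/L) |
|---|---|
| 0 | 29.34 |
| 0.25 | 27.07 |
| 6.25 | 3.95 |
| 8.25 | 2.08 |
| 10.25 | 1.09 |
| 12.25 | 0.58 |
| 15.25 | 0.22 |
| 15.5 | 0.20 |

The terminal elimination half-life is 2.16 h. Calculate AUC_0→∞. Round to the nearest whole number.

AUC = 113 mg/L·h

Trapezoidal AUC_0→15.5:
  [0→0.25]: (29.34+27.07)/2 × 0.25 = 7.05125
  [0.25→6.25]: (27.07+3.95)/2 × 6 = 93.06
  [6.25→8.25]: (3.95+2.08)/2 × 2 = 6.03
  [8.25→10.25]: (2.08+1.09)/2 × 2 = 3.17
  [10.25→12.25]: (1.09+0.58)/2 × 2 = 1.67
  [12.25→15.25]: (0.58+0.22)/2 × 3 = 1.2
  [15.25→15.5]: (0.22+0.20)/2 × 0.25 = 0.0525
  Sum = 112.23375 mg/L·h
k_e = ln2 / t½ = 0.693147 / 2.16 = 0.3209 h^-1
Extrapolated tail: C_last / k_e = 0.20 / 0.3209 = 0.623
AUC_0→∞ = 112.23375 + 0.623 = 112.85675 mg/L·h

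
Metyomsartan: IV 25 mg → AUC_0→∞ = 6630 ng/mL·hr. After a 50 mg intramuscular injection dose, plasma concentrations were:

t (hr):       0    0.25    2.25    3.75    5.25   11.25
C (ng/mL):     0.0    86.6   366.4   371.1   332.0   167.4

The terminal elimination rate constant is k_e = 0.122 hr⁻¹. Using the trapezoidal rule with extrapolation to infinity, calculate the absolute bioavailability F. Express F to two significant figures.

F = 0.33

Trapezoidal AUC_0→11.25 (intramuscular injection):
  [0→0.25]: (0.0+86.6)/2 × 0.25 = 10.825
  [0.25→2.25]: (86.6+366.4)/2 × 2 = 453.0
  [2.25→3.75]: (366.4+371.1)/2 × 1.5 = 553.125
  [3.75→5.25]: (371.1+332.0)/2 × 1.5 = 527.325
  [5.25→11.25]: (332.0+167.4)/2 × 6 = 1498.2
  Sum = 3042.475 ng/mL·hr
Tail: C_last/k_e = 167.4/0.122 = 1372.131
AUC_0→∞ (intramuscular injection) = 3042.475 + 1372.131 = 4414.606 ng/mL·hr
F = (AUC_ev/D_ev)/(AUC_iv/D_iv) = (4414.606/50)/(6630/25) = 88.29212/265.2 = 0.3329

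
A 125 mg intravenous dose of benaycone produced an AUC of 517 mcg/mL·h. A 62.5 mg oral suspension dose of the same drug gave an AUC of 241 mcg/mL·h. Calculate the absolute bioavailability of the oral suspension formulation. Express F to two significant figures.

F = 0.93

F = (AUC_ev / D_ev) / (AUC_iv / D_iv)
  = (241/62.5) / (517/125)
  = 3.856 / 4.136 = 0.9323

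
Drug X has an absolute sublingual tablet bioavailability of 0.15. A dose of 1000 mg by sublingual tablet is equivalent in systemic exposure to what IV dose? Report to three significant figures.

Systemic exposure from an extravascular dose = F × D_ev, so the equivalent IV dose is F × D_ev.
D_iv = F × D_ev = 0.15 × 1000 = 150 mg

D_iv = 150 mg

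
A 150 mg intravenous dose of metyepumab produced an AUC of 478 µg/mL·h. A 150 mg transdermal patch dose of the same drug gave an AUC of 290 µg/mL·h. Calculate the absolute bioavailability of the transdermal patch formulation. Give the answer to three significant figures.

F = (AUC_ev / D_ev) / (AUC_iv / D_iv)
  = (290/150) / (478/150)
  = 1.93333 / 3.18667 = 0.6067

F = 0.607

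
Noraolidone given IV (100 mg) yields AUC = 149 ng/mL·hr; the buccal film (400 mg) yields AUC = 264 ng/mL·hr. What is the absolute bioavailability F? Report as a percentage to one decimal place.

F = (AUC_ev / D_ev) / (AUC_iv / D_iv)
  = (264/400) / (149/100)
  = 0.66 / 1.49 = 0.4430
  = 44.30%

F = 44.3%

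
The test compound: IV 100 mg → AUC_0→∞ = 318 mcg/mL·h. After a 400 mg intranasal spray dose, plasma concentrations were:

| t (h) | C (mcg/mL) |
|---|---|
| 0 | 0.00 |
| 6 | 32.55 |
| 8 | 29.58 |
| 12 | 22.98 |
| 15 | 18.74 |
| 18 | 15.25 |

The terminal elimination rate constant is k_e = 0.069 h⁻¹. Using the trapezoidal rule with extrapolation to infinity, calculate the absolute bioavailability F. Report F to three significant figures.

F = 0.471

Trapezoidal AUC_0→18 (intranasal spray):
  [0→6]: (0.00+32.55)/2 × 6 = 97.65
  [6→8]: (32.55+29.58)/2 × 2 = 62.13
  [8→12]: (29.58+22.98)/2 × 4 = 105.12
  [12→15]: (22.98+18.74)/2 × 3 = 62.58
  [15→18]: (18.74+15.25)/2 × 3 = 50.985
  Sum = 378.465 mcg/mL·h
Tail: C_last/k_e = 15.25/0.069 = 221.014
AUC_0→∞ (intranasal spray) = 378.465 + 221.014 = 599.479 mcg/mL·h
F = (AUC_ev/D_ev)/(AUC_iv/D_iv) = (599.479/400)/(318/100) = 1.4986975/3.18 = 0.4713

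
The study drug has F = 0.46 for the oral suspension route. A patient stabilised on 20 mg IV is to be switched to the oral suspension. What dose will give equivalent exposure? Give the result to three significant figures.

D_oral = 43.5 mg

For equal systemic exposure: F × D_ev = D_iv
D_ev = D_iv / F = 20 / 0.46 = 43.4783 mg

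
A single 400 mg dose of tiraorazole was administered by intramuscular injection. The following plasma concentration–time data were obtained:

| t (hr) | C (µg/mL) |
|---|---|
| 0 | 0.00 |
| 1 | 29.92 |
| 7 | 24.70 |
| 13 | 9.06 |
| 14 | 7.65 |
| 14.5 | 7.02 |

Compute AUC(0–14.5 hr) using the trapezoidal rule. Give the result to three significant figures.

AUC = 292 µg/mL·hr

Trapezoidal AUC_0→14.5:
  [0→1]: (0.00+29.92)/2 × 1 = 14.96
  [1→7]: (29.92+24.70)/2 × 6 = 163.86
  [7→13]: (24.70+9.06)/2 × 6 = 101.28
  [13→14]: (9.06+7.65)/2 × 1 = 8.355
  [14→14.5]: (7.65+7.02)/2 × 0.5 = 3.6675
  Sum = 292.1225 µg/mL·hr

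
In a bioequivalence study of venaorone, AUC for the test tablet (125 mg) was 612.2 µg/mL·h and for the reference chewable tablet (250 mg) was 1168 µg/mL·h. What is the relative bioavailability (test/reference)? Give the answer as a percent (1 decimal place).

F_rel = 104.8%

F_rel = (AUC_test/D_test) / (AUC_ref/D_ref)
      = (612.2/125) / (1168/250)
      = 4.8976 / 4.672 = 1.0483 = 104.83%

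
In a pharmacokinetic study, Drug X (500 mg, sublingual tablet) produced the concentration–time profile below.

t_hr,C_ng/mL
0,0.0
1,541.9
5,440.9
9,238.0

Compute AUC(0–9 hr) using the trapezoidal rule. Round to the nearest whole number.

AUC = 3594 ng/mL·hr

Trapezoidal AUC_0→9:
  [0→1]: (0.0+541.9)/2 × 1 = 270.95
  [1→5]: (541.9+440.9)/2 × 4 = 1965.6
  [5→9]: (440.9+238.0)/2 × 4 = 1357.8
  Sum = 3594.35 ng/mL·hr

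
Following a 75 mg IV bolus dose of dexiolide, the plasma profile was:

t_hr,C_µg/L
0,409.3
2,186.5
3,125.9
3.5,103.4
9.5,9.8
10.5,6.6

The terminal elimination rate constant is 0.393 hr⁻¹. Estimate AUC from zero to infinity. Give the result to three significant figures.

Trapezoidal AUC_0→10.5:
  [0→2]: (409.3+186.5)/2 × 2 = 595.8
  [2→3]: (186.5+125.9)/2 × 1 = 156.2
  [3→3.5]: (125.9+103.4)/2 × 0.5 = 57.325
  [3.5→9.5]: (103.4+9.8)/2 × 6 = 339.6
  [9.5→10.5]: (9.8+6.6)/2 × 1 = 8.2
  Sum = 1157.125 µg/L·hr
Extrapolated tail: C_last / k_e = 6.6 / 0.393 = 16.794
AUC_0→∞ = 1157.125 + 16.794 = 1173.919 µg/L·hr

AUC = 1170 µg/L·hr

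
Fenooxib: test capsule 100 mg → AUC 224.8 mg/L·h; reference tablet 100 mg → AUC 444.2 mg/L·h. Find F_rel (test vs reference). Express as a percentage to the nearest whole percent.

F_rel = 51%

F_rel = (AUC_test/D_test) / (AUC_ref/D_ref)
      = (224.8/100) / (444.2/100)
      = 2.248 / 4.442 = 0.5061 = 50.61%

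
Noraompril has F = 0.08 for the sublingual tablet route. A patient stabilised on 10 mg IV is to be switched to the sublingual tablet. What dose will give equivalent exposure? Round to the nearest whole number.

D_sublingual = 125 mg

For equal systemic exposure: F × D_ev = D_iv
D_ev = D_iv / F = 10 / 0.08 = 125 mg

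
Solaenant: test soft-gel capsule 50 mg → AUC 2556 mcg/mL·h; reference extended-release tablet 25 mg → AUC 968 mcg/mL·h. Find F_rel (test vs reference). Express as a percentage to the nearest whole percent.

F_rel = (AUC_test/D_test) / (AUC_ref/D_ref)
      = (2556/50) / (968/25)
      = 51.12 / 38.72 = 1.3202 = 132.02%

F_rel = 132%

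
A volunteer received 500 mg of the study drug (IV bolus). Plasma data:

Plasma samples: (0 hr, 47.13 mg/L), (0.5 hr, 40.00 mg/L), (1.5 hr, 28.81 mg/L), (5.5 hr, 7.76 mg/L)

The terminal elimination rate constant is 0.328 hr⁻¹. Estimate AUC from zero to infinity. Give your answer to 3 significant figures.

AUC = 153 mg/L·hr

Trapezoidal AUC_0→5.5:
  [0→0.5]: (47.13+40.00)/2 × 0.5 = 21.7825
  [0.5→1.5]: (40.00+28.81)/2 × 1 = 34.405
  [1.5→5.5]: (28.81+7.76)/2 × 4 = 73.14
  Sum = 129.3275 mg/L·hr
Extrapolated tail: C_last / k_e = 7.76 / 0.328 = 23.659
AUC_0→∞ = 129.3275 + 23.659 = 152.9865 mg/L·hr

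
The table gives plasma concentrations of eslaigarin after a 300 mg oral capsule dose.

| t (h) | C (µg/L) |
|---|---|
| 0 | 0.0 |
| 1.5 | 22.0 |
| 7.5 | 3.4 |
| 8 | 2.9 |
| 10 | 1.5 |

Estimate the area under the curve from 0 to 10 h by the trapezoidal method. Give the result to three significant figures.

AUC = 98.7 µg/L·h

Trapezoidal AUC_0→10:
  [0→1.5]: (0.0+22.0)/2 × 1.5 = 16.5
  [1.5→7.5]: (22.0+3.4)/2 × 6 = 76.2
  [7.5→8]: (3.4+2.9)/2 × 0.5 = 1.575
  [8→10]: (2.9+1.5)/2 × 2 = 4.4
  Sum = 98.675 µg/L·h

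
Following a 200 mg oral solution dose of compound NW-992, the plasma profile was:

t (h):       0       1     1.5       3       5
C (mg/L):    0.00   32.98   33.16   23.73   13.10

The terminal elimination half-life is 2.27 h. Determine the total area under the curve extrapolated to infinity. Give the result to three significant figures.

AUC = 155 mg/L·h

Trapezoidal AUC_0→5:
  [0→1]: (0.00+32.98)/2 × 1 = 16.49
  [1→1.5]: (32.98+33.16)/2 × 0.5 = 16.535
  [1.5→3]: (33.16+23.73)/2 × 1.5 = 42.6675
  [3→5]: (23.73+13.10)/2 × 2 = 36.83
  Sum = 112.5225 mg/L·h
k_e = ln2 / t½ = 0.693147 / 2.27 = 0.3054 h^-1
Extrapolated tail: C_last / k_e = 13.10 / 0.3054 = 42.895
AUC_0→∞ = 112.5225 + 42.895 = 155.4175 mg/L·h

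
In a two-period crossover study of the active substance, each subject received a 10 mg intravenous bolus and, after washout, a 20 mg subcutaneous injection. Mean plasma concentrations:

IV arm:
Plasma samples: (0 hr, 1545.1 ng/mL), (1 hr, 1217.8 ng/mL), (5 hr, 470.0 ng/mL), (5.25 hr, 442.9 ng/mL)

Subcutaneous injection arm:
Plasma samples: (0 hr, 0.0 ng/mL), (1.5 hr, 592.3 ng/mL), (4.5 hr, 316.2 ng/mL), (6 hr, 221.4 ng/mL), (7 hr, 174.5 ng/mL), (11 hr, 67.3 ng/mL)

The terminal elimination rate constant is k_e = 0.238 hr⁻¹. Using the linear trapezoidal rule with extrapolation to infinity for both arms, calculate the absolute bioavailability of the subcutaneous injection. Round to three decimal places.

Trapezoidal AUC_0→5.25 (IV):
  [0→1]: (1545.1+1217.8)/2 × 1 = 1381.45
  [1→5]: (1217.8+470.0)/2 × 4 = 3375.6
  [5→5.25]: (470.0+442.9)/2 × 0.25 = 114.1125
  Sum = 4871.1625 ng/mL·hr
IV tail: 442.9/0.238 = 1860.924; AUC_iv,0→∞ = 4871.1625 + 1860.924 = 6732.0865 ng/mL·hr
Trapezoidal AUC_0→11 (subcutaneous injection):
  [0→1.5]: (0.0+592.3)/2 × 1.5 = 444.225
  [1.5→4.5]: (592.3+316.2)/2 × 3 = 1362.75
  [4.5→6]: (316.2+221.4)/2 × 1.5 = 403.2
  [6→7]: (221.4+174.5)/2 × 1 = 197.95
  [7→11]: (174.5+67.3)/2 × 4 = 483.6
  Sum = 2891.725 ng/mL·hr
subcutaneous injection tail: 67.3/0.238 = 282.773; AUC_ev,0→∞ = 2891.725 + 282.773 = 3174.498 ng/mL·hr
F = (AUC_ev/D_ev)/(AUC_iv/D_iv) = (3174.498/20)/(6732.0865/10) = 158.7249/673.20865 = 0.2358

F = 0.236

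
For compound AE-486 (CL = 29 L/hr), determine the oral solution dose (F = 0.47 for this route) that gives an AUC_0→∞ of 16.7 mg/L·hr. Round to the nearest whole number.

Dose = 1030 mg

Dose = CL × AUC_0→∞ / F
     = 29 × 16.7 / 0.47 = 1030.43 mg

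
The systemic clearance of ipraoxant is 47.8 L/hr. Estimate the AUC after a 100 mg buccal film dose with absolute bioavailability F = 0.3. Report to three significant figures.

AUC = 0.628 mg/L·hr

AUC_0→∞ = F × Dose / CL
        = 0.3 × 100 / 47.8 = 0.627615 mg/L·hr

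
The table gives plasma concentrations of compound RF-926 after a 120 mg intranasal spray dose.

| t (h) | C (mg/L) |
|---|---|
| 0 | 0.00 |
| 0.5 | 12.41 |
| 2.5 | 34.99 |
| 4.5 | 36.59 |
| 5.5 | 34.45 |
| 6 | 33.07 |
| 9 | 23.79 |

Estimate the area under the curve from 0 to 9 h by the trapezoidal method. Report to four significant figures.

AUC = 259.8 mg/L·h

Trapezoidal AUC_0→9:
  [0→0.5]: (0.00+12.41)/2 × 0.5 = 3.1025
  [0.5→2.5]: (12.41+34.99)/2 × 2 = 47.4
  [2.5→4.5]: (34.99+36.59)/2 × 2 = 71.58
  [4.5→5.5]: (36.59+34.45)/2 × 1 = 35.52
  [5.5→6]: (34.45+33.07)/2 × 0.5 = 16.88
  [6→9]: (33.07+23.79)/2 × 3 = 85.29
  Sum = 259.7725 mg/L·h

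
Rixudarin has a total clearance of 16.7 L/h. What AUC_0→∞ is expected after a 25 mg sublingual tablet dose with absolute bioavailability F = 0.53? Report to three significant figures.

AUC_0→∞ = F × Dose / CL
        = 0.53 × 25 / 16.7 = 0.793413 mg/L·h

AUC = 0.793 mg/L·h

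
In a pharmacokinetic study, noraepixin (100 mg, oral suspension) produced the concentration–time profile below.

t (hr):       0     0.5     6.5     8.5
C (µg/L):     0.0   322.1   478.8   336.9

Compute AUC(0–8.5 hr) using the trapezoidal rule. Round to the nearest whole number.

AUC = 3299 µg/L·hr

Trapezoidal AUC_0→8.5:
  [0→0.5]: (0.0+322.1)/2 × 0.5 = 80.525
  [0.5→6.5]: (322.1+478.8)/2 × 6 = 2402.7
  [6.5→8.5]: (478.8+336.9)/2 × 2 = 815.7
  Sum = 3298.925 µg/L·hr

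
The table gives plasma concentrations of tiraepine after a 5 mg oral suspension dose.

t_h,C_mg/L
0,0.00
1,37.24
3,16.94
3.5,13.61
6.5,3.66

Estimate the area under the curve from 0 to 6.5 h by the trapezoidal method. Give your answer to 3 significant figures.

AUC = 106 mg/L·h

Trapezoidal AUC_0→6.5:
  [0→1]: (0.00+37.24)/2 × 1 = 18.62
  [1→3]: (37.24+16.94)/2 × 2 = 54.18
  [3→3.5]: (16.94+13.61)/2 × 0.5 = 7.6375
  [3.5→6.5]: (13.61+3.66)/2 × 3 = 25.905
  Sum = 106.3425 mg/L·h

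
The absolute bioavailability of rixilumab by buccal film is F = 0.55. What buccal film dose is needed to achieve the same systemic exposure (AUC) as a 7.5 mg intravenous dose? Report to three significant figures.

D_buccal = 13.6 mg

For equal systemic exposure: F × D_ev = D_iv
D_ev = D_iv / F = 7.5 / 0.55 = 13.6364 mg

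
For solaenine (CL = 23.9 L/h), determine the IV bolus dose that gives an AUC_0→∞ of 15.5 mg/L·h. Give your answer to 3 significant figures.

Dose_iv = CL × AUC_0→∞
     = 23.9 × 15.5 = 370.45 mg

Dose = 370 mg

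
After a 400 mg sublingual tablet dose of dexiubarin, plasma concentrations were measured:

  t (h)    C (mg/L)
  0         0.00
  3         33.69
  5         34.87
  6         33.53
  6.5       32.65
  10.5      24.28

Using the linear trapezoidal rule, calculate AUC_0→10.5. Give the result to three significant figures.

Trapezoidal AUC_0→10.5:
  [0→3]: (0.00+33.69)/2 × 3 = 50.535
  [3→5]: (33.69+34.87)/2 × 2 = 68.56
  [5→6]: (34.87+33.53)/2 × 1 = 34.2
  [6→6.5]: (33.53+32.65)/2 × 0.5 = 16.545
  [6.5→10.5]: (32.65+24.28)/2 × 4 = 113.86
  Sum = 283.7 mg/L·h

AUC = 284 mg/L·h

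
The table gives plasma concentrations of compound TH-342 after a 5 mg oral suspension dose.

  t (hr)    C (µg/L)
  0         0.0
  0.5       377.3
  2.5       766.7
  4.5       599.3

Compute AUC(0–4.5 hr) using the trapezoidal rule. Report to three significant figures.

Trapezoidal AUC_0→4.5:
  [0→0.5]: (0.0+377.3)/2 × 0.5 = 94.325
  [0.5→2.5]: (377.3+766.7)/2 × 2 = 1144.0
  [2.5→4.5]: (766.7+599.3)/2 × 2 = 1366.0
  Sum = 2604.325 µg/L·hr

AUC = 2600 µg/L·hr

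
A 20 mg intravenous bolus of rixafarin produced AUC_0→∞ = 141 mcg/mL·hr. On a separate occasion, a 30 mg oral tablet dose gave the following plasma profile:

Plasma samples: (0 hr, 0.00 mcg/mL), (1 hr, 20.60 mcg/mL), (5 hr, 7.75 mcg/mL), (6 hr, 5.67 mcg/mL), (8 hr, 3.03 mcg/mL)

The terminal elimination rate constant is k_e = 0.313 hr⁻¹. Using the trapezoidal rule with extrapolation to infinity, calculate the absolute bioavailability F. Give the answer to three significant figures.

F = 0.435

Trapezoidal AUC_0→8 (oral tablet):
  [0→1]: (0.00+20.60)/2 × 1 = 10.3
  [1→5]: (20.60+7.75)/2 × 4 = 56.7
  [5→6]: (7.75+5.67)/2 × 1 = 6.71
  [6→8]: (5.67+3.03)/2 × 2 = 8.7
  Sum = 82.41 mcg/mL·hr
Tail: C_last/k_e = 3.03/0.313 = 9.681
AUC_0→∞ (oral tablet) = 82.41 + 9.681 = 92.091 mcg/mL·hr
F = (AUC_ev/D_ev)/(AUC_iv/D_iv) = (92.091/30)/(141/20) = 3.0697/7.05 = 0.4354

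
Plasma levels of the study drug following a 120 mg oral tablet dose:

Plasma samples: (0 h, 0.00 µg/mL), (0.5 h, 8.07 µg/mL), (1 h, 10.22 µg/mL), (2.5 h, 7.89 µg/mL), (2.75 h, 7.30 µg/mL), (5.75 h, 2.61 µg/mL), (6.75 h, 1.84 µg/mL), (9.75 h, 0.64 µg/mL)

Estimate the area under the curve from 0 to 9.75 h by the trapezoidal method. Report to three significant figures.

AUC = 42.9 µg/mL·h

Trapezoidal AUC_0→9.75:
  [0→0.5]: (0.00+8.07)/2 × 0.5 = 2.0175
  [0.5→1]: (8.07+10.22)/2 × 0.5 = 4.5725
  [1→2.5]: (10.22+7.89)/2 × 1.5 = 13.5825
  [2.5→2.75]: (7.89+7.30)/2 × 0.25 = 1.89875
  [2.75→5.75]: (7.30+2.61)/2 × 3 = 14.865
  [5.75→6.75]: (2.61+1.84)/2 × 1 = 2.225
  [6.75→9.75]: (1.84+0.64)/2 × 3 = 3.72
  Sum = 42.88125 µg/mL·h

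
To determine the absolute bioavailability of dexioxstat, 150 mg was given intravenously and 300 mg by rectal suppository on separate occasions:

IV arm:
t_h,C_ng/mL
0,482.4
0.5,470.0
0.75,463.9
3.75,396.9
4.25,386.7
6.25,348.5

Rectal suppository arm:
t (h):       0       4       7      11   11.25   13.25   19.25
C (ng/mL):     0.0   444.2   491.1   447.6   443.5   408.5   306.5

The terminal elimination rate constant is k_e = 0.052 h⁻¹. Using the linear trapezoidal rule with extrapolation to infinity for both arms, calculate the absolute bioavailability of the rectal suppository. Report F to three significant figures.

Trapezoidal AUC_0→6.25 (IV):
  [0→0.5]: (482.4+470.0)/2 × 0.5 = 238.1
  [0.5→0.75]: (470.0+463.9)/2 × 0.25 = 116.7375
  [0.75→3.75]: (463.9+396.9)/2 × 3 = 1291.2
  [3.75→4.25]: (396.9+386.7)/2 × 0.5 = 195.9
  [4.25→6.25]: (386.7+348.5)/2 × 2 = 735.2
  Sum = 2577.1375 ng/mL·h
IV tail: 348.5/0.052 = 6701.923; AUC_iv,0→∞ = 2577.1375 + 6701.923 = 9279.0605 ng/mL·h
Trapezoidal AUC_0→19.25 (rectal suppository):
  [0→4]: (0.0+444.2)/2 × 4 = 888.4
  [4→7]: (444.2+491.1)/2 × 3 = 1402.95
  [7→11]: (491.1+447.6)/2 × 4 = 1877.4
  [11→11.25]: (447.6+443.5)/2 × 0.25 = 111.3875
  [11.25→13.25]: (443.5+408.5)/2 × 2 = 852.0
  [13.25→19.25]: (408.5+306.5)/2 × 6 = 2145.0
  Sum = 7277.1375 ng/mL·h
rectal suppository tail: 306.5/0.052 = 5894.231; AUC_ev,0→∞ = 7277.1375 + 5894.231 = 13171.3685 ng/mL·h
F = (AUC_ev/D_ev)/(AUC_iv/D_iv) = (13171.3685/300)/(9279.0605/150) = 43.9046/61.8604 = 0.7097

F = 0.710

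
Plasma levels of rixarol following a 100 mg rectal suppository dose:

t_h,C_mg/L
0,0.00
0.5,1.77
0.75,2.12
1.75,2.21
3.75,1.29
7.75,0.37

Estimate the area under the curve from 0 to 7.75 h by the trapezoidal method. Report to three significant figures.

AUC = 9.91 mg/L·h

Trapezoidal AUC_0→7.75:
  [0→0.5]: (0.00+1.77)/2 × 0.5 = 0.4425
  [0.5→0.75]: (1.77+2.12)/2 × 0.25 = 0.48625
  [0.75→1.75]: (2.12+2.21)/2 × 1 = 2.165
  [1.75→3.75]: (2.21+1.29)/2 × 2 = 3.5
  [3.75→7.75]: (1.29+0.37)/2 × 4 = 3.32
  Sum = 9.91375 mg/L·h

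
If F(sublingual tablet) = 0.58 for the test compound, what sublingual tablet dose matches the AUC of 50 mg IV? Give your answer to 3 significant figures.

For equal systemic exposure: F × D_ev = D_iv
D_ev = D_iv / F = 50 / 0.58 = 86.2069 mg

D_sublingual = 86.2 mg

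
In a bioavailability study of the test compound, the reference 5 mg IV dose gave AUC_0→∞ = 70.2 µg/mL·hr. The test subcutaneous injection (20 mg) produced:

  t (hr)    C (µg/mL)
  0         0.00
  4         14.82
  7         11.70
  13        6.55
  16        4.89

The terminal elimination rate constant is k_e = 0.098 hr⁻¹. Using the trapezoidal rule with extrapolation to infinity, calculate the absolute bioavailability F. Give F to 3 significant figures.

Trapezoidal AUC_0→16 (subcutaneous injection):
  [0→4]: (0.00+14.82)/2 × 4 = 29.64
  [4→7]: (14.82+11.70)/2 × 3 = 39.78
  [7→13]: (11.70+6.55)/2 × 6 = 54.75
  [13→16]: (6.55+4.89)/2 × 3 = 17.16
  Sum = 141.33 µg/mL·hr
Tail: C_last/k_e = 4.89/0.098 = 49.898
AUC_0→∞ (subcutaneous injection) = 141.33 + 49.898 = 191.228 µg/mL·hr
F = (AUC_ev/D_ev)/(AUC_iv/D_iv) = (191.228/20)/(70.2/5) = 9.5614/14.04 = 0.6810

F = 0.681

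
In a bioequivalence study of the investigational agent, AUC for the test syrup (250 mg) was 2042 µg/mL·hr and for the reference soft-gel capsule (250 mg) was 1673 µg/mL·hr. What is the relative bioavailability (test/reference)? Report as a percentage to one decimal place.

F_rel = (AUC_test/D_test) / (AUC_ref/D_ref)
      = (2042/250) / (1673/250)
      = 8.168 / 6.692 = 1.2206 = 122.06%

F_rel = 122.1%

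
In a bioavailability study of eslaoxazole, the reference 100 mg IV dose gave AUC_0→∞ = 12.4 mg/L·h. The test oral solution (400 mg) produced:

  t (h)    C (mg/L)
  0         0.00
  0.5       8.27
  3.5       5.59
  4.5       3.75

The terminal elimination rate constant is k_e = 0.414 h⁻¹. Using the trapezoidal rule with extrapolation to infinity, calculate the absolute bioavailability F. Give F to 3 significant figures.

Trapezoidal AUC_0→4.5 (oral solution):
  [0→0.5]: (0.00+8.27)/2 × 0.5 = 2.0675
  [0.5→3.5]: (8.27+5.59)/2 × 3 = 20.79
  [3.5→4.5]: (5.59+3.75)/2 × 1 = 4.67
  Sum = 27.5275 mg/L·h
Tail: C_last/k_e = 3.75/0.414 = 9.058
AUC_0→∞ (oral solution) = 27.5275 + 9.058 = 36.5855 mg/L·h
F = (AUC_ev/D_ev)/(AUC_iv/D_iv) = (36.5855/400)/(12.4/100) = 0.09146375/0.124 = 0.7376

F = 0.738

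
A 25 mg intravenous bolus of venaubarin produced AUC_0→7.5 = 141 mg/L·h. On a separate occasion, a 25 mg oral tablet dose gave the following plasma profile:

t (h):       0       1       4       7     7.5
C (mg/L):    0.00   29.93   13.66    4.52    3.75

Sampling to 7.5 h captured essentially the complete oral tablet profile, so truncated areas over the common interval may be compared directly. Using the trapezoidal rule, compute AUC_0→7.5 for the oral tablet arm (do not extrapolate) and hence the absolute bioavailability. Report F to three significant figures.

F = 0.778

Trapezoidal AUC_0→7.5 (oral tablet):
  [0→1]: (0.00+29.93)/2 × 1 = 14.965
  [1→4]: (29.93+13.66)/2 × 3 = 65.385
  [4→7]: (13.66+4.52)/2 × 3 = 27.27
  [7→7.5]: (4.52+3.75)/2 × 0.5 = 2.0675
  Sum = 109.6875 mg/L·h
F = (AUC_ev/D_ev)/(AUC_iv/D_iv) = (109.6875/25)/(141/25) = 4.3875/5.64 = 0.7779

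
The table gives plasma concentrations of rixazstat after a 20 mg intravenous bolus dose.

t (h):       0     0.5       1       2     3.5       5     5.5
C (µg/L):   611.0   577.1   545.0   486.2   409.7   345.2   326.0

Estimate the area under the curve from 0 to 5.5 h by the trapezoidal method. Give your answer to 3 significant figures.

AUC = 2500 µg/L·h

Trapezoidal AUC_0→5.5:
  [0→0.5]: (611.0+577.1)/2 × 0.5 = 297.025
  [0.5→1]: (577.1+545.0)/2 × 0.5 = 280.525
  [1→2]: (545.0+486.2)/2 × 1 = 515.6
  [2→3.5]: (486.2+409.7)/2 × 1.5 = 671.925
  [3.5→5]: (409.7+345.2)/2 × 1.5 = 566.175
  [5→5.5]: (345.2+326.0)/2 × 0.5 = 167.8
  Sum = 2499.05 µg/L·h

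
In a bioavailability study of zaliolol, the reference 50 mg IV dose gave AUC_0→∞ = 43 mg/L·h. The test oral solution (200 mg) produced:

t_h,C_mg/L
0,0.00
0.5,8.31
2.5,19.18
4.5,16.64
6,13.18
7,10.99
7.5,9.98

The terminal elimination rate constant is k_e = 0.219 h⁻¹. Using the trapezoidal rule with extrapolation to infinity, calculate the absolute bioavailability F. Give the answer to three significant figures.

F = 0.876

Trapezoidal AUC_0→7.5 (oral solution):
  [0→0.5]: (0.00+8.31)/2 × 0.5 = 2.0775
  [0.5→2.5]: (8.31+19.18)/2 × 2 = 27.49
  [2.5→4.5]: (19.18+16.64)/2 × 2 = 35.82
  [4.5→6]: (16.64+13.18)/2 × 1.5 = 22.365
  [6→7]: (13.18+10.99)/2 × 1 = 12.085
  [7→7.5]: (10.99+9.98)/2 × 0.5 = 5.2425
  Sum = 105.08 mg/L·h
Tail: C_last/k_e = 9.98/0.219 = 45.571
AUC_0→∞ (oral solution) = 105.08 + 45.571 = 150.651 mg/L·h
F = (AUC_ev/D_ev)/(AUC_iv/D_iv) = (150.651/200)/(43/50) = 0.753255/0.86 = 0.8759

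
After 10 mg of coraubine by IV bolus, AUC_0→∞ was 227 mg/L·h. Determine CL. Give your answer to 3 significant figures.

CL = Dose_iv / AUC_0→∞
   = 10 / 227 = 0.0440529 L/h

CL = 0.0441 L/h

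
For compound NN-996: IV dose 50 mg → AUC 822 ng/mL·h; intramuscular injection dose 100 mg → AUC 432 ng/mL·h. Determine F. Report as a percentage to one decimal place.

F = (AUC_ev / D_ev) / (AUC_iv / D_iv)
  = (432/100) / (822/50)
  = 4.32 / 16.44 = 0.2628
  = 26.28%

F = 26.3%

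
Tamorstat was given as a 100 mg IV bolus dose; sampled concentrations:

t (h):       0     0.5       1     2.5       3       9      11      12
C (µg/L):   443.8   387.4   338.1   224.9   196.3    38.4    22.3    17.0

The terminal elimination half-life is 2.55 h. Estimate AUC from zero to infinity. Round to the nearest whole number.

Trapezoidal AUC_0→12:
  [0→0.5]: (443.8+387.4)/2 × 0.5 = 207.8
  [0.5→1]: (387.4+338.1)/2 × 0.5 = 181.375
  [1→2.5]: (338.1+224.9)/2 × 1.5 = 422.25
  [2.5→3]: (224.9+196.3)/2 × 0.5 = 105.3
  [3→9]: (196.3+38.4)/2 × 6 = 704.1
  [9→11]: (38.4+22.3)/2 × 2 = 60.7
  [11→12]: (22.3+17.0)/2 × 1 = 19.65
  Sum = 1701.175 µg/L·h
k_e = ln2 / t½ = 0.693147 / 2.55 = 0.2718 h^-1
Extrapolated tail: C_last / k_e = 17.0 / 0.2718 = 62.546
AUC_0→∞ = 1701.175 + 62.546 = 1763.721 µg/L·h

AUC = 1764 µg/L·h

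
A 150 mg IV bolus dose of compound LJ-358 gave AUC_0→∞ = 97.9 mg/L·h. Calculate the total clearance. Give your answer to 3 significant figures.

CL = 1.53 L/h

CL = Dose_iv / AUC_0→∞
   = 150 / 97.9 = 1.53218 L/h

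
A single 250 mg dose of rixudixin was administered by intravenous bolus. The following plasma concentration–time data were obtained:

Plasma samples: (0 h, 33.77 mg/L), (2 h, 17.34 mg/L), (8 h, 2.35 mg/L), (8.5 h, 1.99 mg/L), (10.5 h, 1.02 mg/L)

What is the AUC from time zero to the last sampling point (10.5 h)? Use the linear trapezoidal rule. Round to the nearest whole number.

Trapezoidal AUC_0→10.5:
  [0→2]: (33.77+17.34)/2 × 2 = 51.11
  [2→8]: (17.34+2.35)/2 × 6 = 59.07
  [8→8.5]: (2.35+1.99)/2 × 0.5 = 1.085
  [8.5→10.5]: (1.99+1.02)/2 × 2 = 3.01
  Sum = 114.275 mg/L·h

AUC = 114 mg/L·h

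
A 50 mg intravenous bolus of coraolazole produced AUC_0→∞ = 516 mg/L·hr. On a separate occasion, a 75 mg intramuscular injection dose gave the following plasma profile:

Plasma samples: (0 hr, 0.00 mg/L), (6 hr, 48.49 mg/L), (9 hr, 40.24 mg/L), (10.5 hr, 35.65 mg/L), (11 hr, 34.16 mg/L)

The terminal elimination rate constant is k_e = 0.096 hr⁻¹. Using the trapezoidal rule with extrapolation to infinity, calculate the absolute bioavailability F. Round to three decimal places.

Trapezoidal AUC_0→11 (intramuscular injection):
  [0→6]: (0.00+48.49)/2 × 6 = 145.47
  [6→9]: (48.49+40.24)/2 × 3 = 133.095
  [9→10.5]: (40.24+35.65)/2 × 1.5 = 56.9175
  [10.5→11]: (35.65+34.16)/2 × 0.5 = 17.4525
  Sum = 352.935 mg/L·hr
Tail: C_last/k_e = 34.16/0.096 = 355.833
AUC_0→∞ (intramuscular injection) = 352.935 + 355.833 = 708.768 mg/L·hr
F = (AUC_ev/D_ev)/(AUC_iv/D_iv) = (708.768/75)/(516/50) = 9.45024/10.32 = 0.9157

F = 0.916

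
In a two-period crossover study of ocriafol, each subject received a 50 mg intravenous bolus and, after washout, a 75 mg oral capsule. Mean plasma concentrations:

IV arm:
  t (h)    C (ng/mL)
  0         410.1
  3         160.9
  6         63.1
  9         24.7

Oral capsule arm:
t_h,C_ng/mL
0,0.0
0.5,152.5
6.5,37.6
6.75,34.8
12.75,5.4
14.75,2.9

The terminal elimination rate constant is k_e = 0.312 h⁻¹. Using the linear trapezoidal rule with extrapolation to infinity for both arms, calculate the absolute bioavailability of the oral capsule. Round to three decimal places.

F = 0.359

Trapezoidal AUC_0→9 (IV):
  [0→3]: (410.1+160.9)/2 × 3 = 856.5
  [3→6]: (160.9+63.1)/2 × 3 = 336.0
  [6→9]: (63.1+24.7)/2 × 3 = 131.7
  Sum = 1324.2 ng/mL·h
IV tail: 24.7/0.312 = 79.167; AUC_iv,0→∞ = 1324.2 + 79.167 = 1403.367 ng/mL·h
Trapezoidal AUC_0→14.75 (oral capsule):
  [0→0.5]: (0.0+152.5)/2 × 0.5 = 38.125
  [0.5→6.5]: (152.5+37.6)/2 × 6 = 570.3
  [6.5→6.75]: (37.6+34.8)/2 × 0.25 = 9.05
  [6.75→12.75]: (34.8+5.4)/2 × 6 = 120.6
  [12.75→14.75]: (5.4+2.9)/2 × 2 = 8.3
  Sum = 746.375 ng/mL·h
oral capsule tail: 2.9/0.312 = 9.295; AUC_ev,0→∞ = 746.375 + 9.295 = 755.67 ng/mL·h
F = (AUC_ev/D_ev)/(AUC_iv/D_iv) = (755.67/75)/(1403.367/50) = 10.0756/28.06734 = 0.3590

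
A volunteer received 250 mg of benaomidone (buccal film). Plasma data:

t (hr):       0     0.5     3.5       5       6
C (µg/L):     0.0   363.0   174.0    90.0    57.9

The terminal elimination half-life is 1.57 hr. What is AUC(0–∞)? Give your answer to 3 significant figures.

AUC = 1300 µg/L·hr

Trapezoidal AUC_0→6:
  [0→0.5]: (0.0+363.0)/2 × 0.5 = 90.75
  [0.5→3.5]: (363.0+174.0)/2 × 3 = 805.5
  [3.5→5]: (174.0+90.0)/2 × 1.5 = 198.0
  [5→6]: (90.0+57.9)/2 × 1 = 73.95
  Sum = 1168.2 µg/L·hr
k_e = ln2 / t½ = 0.693147 / 1.57 = 0.4415 hr^-1
Extrapolated tail: C_last / k_e = 57.9 / 0.4415 = 131.144
AUC_0→∞ = 1168.2 + 131.144 = 1299.344 µg/L·hr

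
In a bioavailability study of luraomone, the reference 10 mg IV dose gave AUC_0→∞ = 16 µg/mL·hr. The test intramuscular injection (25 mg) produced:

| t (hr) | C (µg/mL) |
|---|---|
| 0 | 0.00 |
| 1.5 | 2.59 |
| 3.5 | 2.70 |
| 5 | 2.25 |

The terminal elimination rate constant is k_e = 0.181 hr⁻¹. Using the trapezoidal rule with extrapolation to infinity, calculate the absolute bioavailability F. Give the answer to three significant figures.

Trapezoidal AUC_0→5 (intramuscular injection):
  [0→1.5]: (0.00+2.59)/2 × 1.5 = 1.9425
  [1.5→3.5]: (2.59+2.70)/2 × 2 = 5.29
  [3.5→5]: (2.70+2.25)/2 × 1.5 = 3.7125
  Sum = 10.945 µg/mL·hr
Tail: C_last/k_e = 2.25/0.181 = 12.431
AUC_0→∞ (intramuscular injection) = 10.945 + 12.431 = 23.376 µg/mL·hr
F = (AUC_ev/D_ev)/(AUC_iv/D_iv) = (23.376/25)/(16/10) = 0.93504/1.6 = 0.5844

F = 0.584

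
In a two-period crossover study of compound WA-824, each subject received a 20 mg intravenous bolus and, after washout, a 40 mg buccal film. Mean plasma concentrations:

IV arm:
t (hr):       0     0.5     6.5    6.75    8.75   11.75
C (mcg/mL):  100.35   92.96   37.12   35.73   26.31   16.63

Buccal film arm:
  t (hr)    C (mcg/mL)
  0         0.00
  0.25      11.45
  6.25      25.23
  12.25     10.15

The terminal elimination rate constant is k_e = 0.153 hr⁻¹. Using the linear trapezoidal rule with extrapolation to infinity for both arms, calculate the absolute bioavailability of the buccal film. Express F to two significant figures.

F = 0.21

Trapezoidal AUC_0→11.75 (IV):
  [0→0.5]: (100.35+92.96)/2 × 0.5 = 48.3275
  [0.5→6.5]: (92.96+37.12)/2 × 6 = 390.24
  [6.5→6.75]: (37.12+35.73)/2 × 0.25 = 9.10625
  [6.75→8.75]: (35.73+26.31)/2 × 2 = 62.04
  [8.75→11.75]: (26.31+16.63)/2 × 3 = 64.41
  Sum = 574.12375 mcg/mL·hr
IV tail: 16.63/0.153 = 108.693; AUC_iv,0→∞ = 574.12375 + 108.693 = 682.81675 mcg/mL·hr
Trapezoidal AUC_0→12.25 (buccal film):
  [0→0.25]: (0.00+11.45)/2 × 0.25 = 1.43125
  [0.25→6.25]: (11.45+25.23)/2 × 6 = 110.04
  [6.25→12.25]: (25.23+10.15)/2 × 6 = 106.14
  Sum = 217.61125 mcg/mL·hr
buccal film tail: 10.15/0.153 = 66.340; AUC_ev,0→∞ = 217.61125 + 66.340 = 283.95125 mcg/mL·hr
F = (AUC_ev/D_ev)/(AUC_iv/D_iv) = (283.95125/40)/(682.81675/20) = 7.09878/34.1408 = 0.2079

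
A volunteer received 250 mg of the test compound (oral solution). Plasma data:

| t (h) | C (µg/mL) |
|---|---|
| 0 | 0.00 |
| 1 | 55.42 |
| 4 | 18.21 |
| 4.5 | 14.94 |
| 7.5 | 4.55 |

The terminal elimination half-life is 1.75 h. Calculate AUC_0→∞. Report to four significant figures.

AUC = 187.2 µg/mL·h

Trapezoidal AUC_0→7.5:
  [0→1]: (0.00+55.42)/2 × 1 = 27.71
  [1→4]: (55.42+18.21)/2 × 3 = 110.445
  [4→4.5]: (18.21+14.94)/2 × 0.5 = 8.2875
  [4.5→7.5]: (14.94+4.55)/2 × 3 = 29.235
  Sum = 175.6775 µg/mL·h
k_e = ln2 / t½ = 0.693147 / 1.75 = 0.3961 h^-1
Extrapolated tail: C_last / k_e = 4.55 / 0.3961 = 11.487
AUC_0→∞ = 175.6775 + 11.487 = 187.1645 µg/mL·h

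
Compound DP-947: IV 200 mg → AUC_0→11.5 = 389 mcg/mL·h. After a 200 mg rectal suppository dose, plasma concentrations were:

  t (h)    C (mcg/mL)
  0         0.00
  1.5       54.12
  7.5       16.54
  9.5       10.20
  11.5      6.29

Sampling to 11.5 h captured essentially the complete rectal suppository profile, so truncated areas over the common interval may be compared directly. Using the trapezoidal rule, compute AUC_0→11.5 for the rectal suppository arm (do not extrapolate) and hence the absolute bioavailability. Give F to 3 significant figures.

F = 0.760

Trapezoidal AUC_0→11.5 (rectal suppository):
  [0→1.5]: (0.00+54.12)/2 × 1.5 = 40.59
  [1.5→7.5]: (54.12+16.54)/2 × 6 = 211.98
  [7.5→9.5]: (16.54+10.20)/2 × 2 = 26.74
  [9.5→11.5]: (10.20+6.29)/2 × 2 = 16.49
  Sum = 295.8 mcg/mL·h
F = (AUC_ev/D_ev)/(AUC_iv/D_iv) = (295.8/200)/(389/200) = 1.479/1.945 = 0.7604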